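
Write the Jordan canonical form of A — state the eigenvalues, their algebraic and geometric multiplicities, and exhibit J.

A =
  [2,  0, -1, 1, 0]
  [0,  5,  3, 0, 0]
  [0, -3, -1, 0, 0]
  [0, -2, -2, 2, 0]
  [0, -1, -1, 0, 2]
J_3(2) ⊕ J_1(2) ⊕ J_1(2)

The characteristic polynomial is
  det(x·I − A) = x^5 - 10*x^4 + 40*x^3 - 80*x^2 + 80*x - 32 = (x - 2)^5

Eigenvalues and multiplicities (the geometric multiplicity of λ is n − rank(A − λI), which equals the number of Jordan blocks for λ):
  λ = 2: algebraic multiplicity = 5, geometric multiplicity = 3

Determining the block sizes for each eigenvalue:
  λ = 2: with am = 5 and gm = 3, the partition is not yet determined (e.g. several partitions of 5 into 3 parts exist). Let N = A − (2)·I. Computing rank(N^1) = 2, rank(N^2) = 1, rank(N^3) = 0; the number of blocks of size ≥ j is rank(N^{j−1}) − rank(N^j), giving [3, 1, 1]. So we have 1 block(s) of size 3, 2 block(s) of size 1 → block sizes [3, 1, 1]

Assembling the blocks gives a Jordan form
J =
  [2, 1, 0, 0, 0]
  [0, 2, 1, 0, 0]
  [0, 0, 2, 0, 0]
  [0, 0, 0, 2, 0]
  [0, 0, 0, 0, 2]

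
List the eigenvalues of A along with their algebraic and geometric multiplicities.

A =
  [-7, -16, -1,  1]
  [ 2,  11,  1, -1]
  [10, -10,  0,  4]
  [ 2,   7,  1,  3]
λ = -5: alg = 1, geom = 1; λ = 4: alg = 3, geom = 2

Step 1 — factor the characteristic polynomial to read off the algebraic multiplicities:
  χ_A(x) = (x - 4)^3*(x + 5)

Step 2 — compute geometric multiplicities via the rank-nullity identity g(λ) = n − rank(A − λI):
  rank(A − (-5)·I) = 3, so dim ker(A − (-5)·I) = n − 3 = 1
  rank(A − (4)·I) = 2, so dim ker(A − (4)·I) = n − 2 = 2

Summary:
  λ = -5: algebraic multiplicity = 1, geometric multiplicity = 1
  λ = 4: algebraic multiplicity = 3, geometric multiplicity = 2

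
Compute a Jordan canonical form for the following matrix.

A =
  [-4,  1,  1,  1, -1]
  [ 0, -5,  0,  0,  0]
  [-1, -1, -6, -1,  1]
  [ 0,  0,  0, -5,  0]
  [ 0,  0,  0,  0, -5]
J_2(-5) ⊕ J_1(-5) ⊕ J_1(-5) ⊕ J_1(-5)

The characteristic polynomial is
  det(x·I − A) = x^5 + 25*x^4 + 250*x^3 + 1250*x^2 + 3125*x + 3125 = (x + 5)^5

Eigenvalues and multiplicities (the geometric multiplicity of λ is n − rank(A − λI), which equals the number of Jordan blocks for λ):
  λ = -5: algebraic multiplicity = 5, geometric multiplicity = 4

Determining the block sizes for each eigenvalue:
  λ = -5: 4 blocks summing to 5 forces exactly one block of size 2 and the rest size 1 → block sizes [2, 1, 1, 1]

Assembling the blocks gives a Jordan form
J =
  [-5,  1,  0,  0,  0]
  [ 0, -5,  0,  0,  0]
  [ 0,  0, -5,  0,  0]
  [ 0,  0,  0, -5,  0]
  [ 0,  0,  0,  0, -5]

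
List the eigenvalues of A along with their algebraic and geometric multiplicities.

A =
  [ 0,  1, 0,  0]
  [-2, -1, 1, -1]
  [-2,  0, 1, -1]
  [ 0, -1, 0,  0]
λ = 0: alg = 4, geom = 2

Step 1 — factor the characteristic polynomial to read off the algebraic multiplicities:
  χ_A(x) = x^4

Step 2 — compute geometric multiplicities via the rank-nullity identity g(λ) = n − rank(A − λI):
  rank(A − (0)·I) = 2, so dim ker(A − (0)·I) = n − 2 = 2

Summary:
  λ = 0: algebraic multiplicity = 4, geometric multiplicity = 2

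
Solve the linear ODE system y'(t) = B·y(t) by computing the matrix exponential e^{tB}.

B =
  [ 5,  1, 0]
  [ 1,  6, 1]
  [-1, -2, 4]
e^{tB} =
  [t^2*exp(5*t)/2 + exp(5*t), t^2*exp(5*t)/2 + t*exp(5*t), t^2*exp(5*t)/2]
  [t*exp(5*t), t*exp(5*t) + exp(5*t), t*exp(5*t)]
  [-t^2*exp(5*t)/2 - t*exp(5*t), -t^2*exp(5*t)/2 - 2*t*exp(5*t), -t^2*exp(5*t)/2 - t*exp(5*t) + exp(5*t)]

Strategy: write B = P · J · P⁻¹ where J is a Jordan canonical form, so e^{tB} = P · e^{tJ} · P⁻¹, and e^{tJ} can be computed block-by-block.

B has Jordan form
J =
  [5, 1, 0]
  [0, 5, 1]
  [0, 0, 5]
(up to reordering of blocks).

Per-block formulas:
  For a 3×3 Jordan block J_3(5): exp(t · J_3(5)) = e^(5t)·(I + t·N + (t^2/2)·N^2), where N is the 3×3 nilpotent shift.

After assembling e^{tJ} and conjugating by P, we get:

e^{tB} =
  [t^2*exp(5*t)/2 + exp(5*t), t^2*exp(5*t)/2 + t*exp(5*t), t^2*exp(5*t)/2]
  [t*exp(5*t), t*exp(5*t) + exp(5*t), t*exp(5*t)]
  [-t^2*exp(5*t)/2 - t*exp(5*t), -t^2*exp(5*t)/2 - 2*t*exp(5*t), -t^2*exp(5*t)/2 - t*exp(5*t) + exp(5*t)]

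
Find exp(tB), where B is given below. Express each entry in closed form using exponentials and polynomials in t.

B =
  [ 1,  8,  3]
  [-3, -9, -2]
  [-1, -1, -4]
e^{tB} =
  [-t^2*exp(-4*t) + 5*t*exp(-4*t) + exp(-4*t), -3*t^2*exp(-4*t)/2 + 8*t*exp(-4*t), -t^2*exp(-4*t)/2 + 3*t*exp(-4*t)]
  [t^2*exp(-4*t) - 3*t*exp(-4*t), 3*t^2*exp(-4*t)/2 - 5*t*exp(-4*t) + exp(-4*t), t^2*exp(-4*t)/2 - 2*t*exp(-4*t)]
  [-t^2*exp(-4*t) - t*exp(-4*t), -3*t^2*exp(-4*t)/2 - t*exp(-4*t), -t^2*exp(-4*t)/2 + exp(-4*t)]

Strategy: write B = P · J · P⁻¹ where J is a Jordan canonical form, so e^{tB} = P · e^{tJ} · P⁻¹, and e^{tJ} can be computed block-by-block.

B has Jordan form
J =
  [-4,  1,  0]
  [ 0, -4,  1]
  [ 0,  0, -4]
(up to reordering of blocks).

Per-block formulas:
  For a 3×3 Jordan block J_3(-4): exp(t · J_3(-4)) = e^(-4t)·(I + t·N + (t^2/2)·N^2), where N is the 3×3 nilpotent shift.

After assembling e^{tJ} and conjugating by P, we get:

e^{tB} =
  [-t^2*exp(-4*t) + 5*t*exp(-4*t) + exp(-4*t), -3*t^2*exp(-4*t)/2 + 8*t*exp(-4*t), -t^2*exp(-4*t)/2 + 3*t*exp(-4*t)]
  [t^2*exp(-4*t) - 3*t*exp(-4*t), 3*t^2*exp(-4*t)/2 - 5*t*exp(-4*t) + exp(-4*t), t^2*exp(-4*t)/2 - 2*t*exp(-4*t)]
  [-t^2*exp(-4*t) - t*exp(-4*t), -3*t^2*exp(-4*t)/2 - t*exp(-4*t), -t^2*exp(-4*t)/2 + exp(-4*t)]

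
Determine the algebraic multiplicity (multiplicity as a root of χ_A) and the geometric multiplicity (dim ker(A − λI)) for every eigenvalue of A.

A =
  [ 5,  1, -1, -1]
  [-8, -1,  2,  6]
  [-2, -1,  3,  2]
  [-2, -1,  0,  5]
λ = 3: alg = 4, geom = 2

Step 1 — factor the characteristic polynomial to read off the algebraic multiplicities:
  χ_A(x) = (x - 3)^4

Step 2 — compute geometric multiplicities via the rank-nullity identity g(λ) = n − rank(A − λI):
  rank(A − (3)·I) = 2, so dim ker(A − (3)·I) = n − 2 = 2

Summary:
  λ = 3: algebraic multiplicity = 4, geometric multiplicity = 2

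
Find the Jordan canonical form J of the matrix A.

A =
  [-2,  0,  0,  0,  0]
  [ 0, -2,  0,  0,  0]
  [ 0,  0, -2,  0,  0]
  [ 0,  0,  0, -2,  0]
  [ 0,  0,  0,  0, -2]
J_1(-2) ⊕ J_1(-2) ⊕ J_1(-2) ⊕ J_1(-2) ⊕ J_1(-2)

The characteristic polynomial is
  det(x·I − A) = x^5 + 10*x^4 + 40*x^3 + 80*x^2 + 80*x + 32 = (x + 2)^5

Eigenvalues and multiplicities (the geometric multiplicity of λ is n − rank(A − λI), which equals the number of Jordan blocks for λ):
  λ = -2: algebraic multiplicity = 5, geometric multiplicity = 5

Determining the block sizes for each eigenvalue:
  λ = -2: gm = am = 5, so every block has size 1 → block sizes [1, 1, 1, 1, 1]

Assembling the blocks gives a Jordan form
J =
  [-2,  0,  0,  0,  0]
  [ 0, -2,  0,  0,  0]
  [ 0,  0, -2,  0,  0]
  [ 0,  0,  0, -2,  0]
  [ 0,  0,  0,  0, -2]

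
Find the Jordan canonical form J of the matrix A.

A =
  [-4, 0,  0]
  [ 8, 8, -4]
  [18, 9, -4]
J_1(-4) ⊕ J_2(2)

The characteristic polynomial is
  det(x·I − A) = x^3 - 12*x + 16 = (x - 2)^2*(x + 4)

Eigenvalues and multiplicities (the geometric multiplicity of λ is n − rank(A − λI), which equals the number of Jordan blocks for λ):
  λ = -4: algebraic multiplicity = 1, geometric multiplicity = 1
  λ = 2: algebraic multiplicity = 2, geometric multiplicity = 1

Determining the block sizes for each eigenvalue:
  λ = -4: one block (gm = 1), so the single block has size am = 1 → block sizes [1]
  λ = 2: one block (gm = 1), so the single block has size am = 2 → block sizes [2]

Assembling the blocks gives a Jordan form
J =
  [-4, 0, 0]
  [ 0, 2, 1]
  [ 0, 0, 2]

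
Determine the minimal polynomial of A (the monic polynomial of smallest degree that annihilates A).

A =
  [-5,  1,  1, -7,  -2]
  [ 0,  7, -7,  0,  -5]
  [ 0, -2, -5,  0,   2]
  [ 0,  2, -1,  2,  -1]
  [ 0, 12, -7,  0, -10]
x^4 + 6*x^3 - 11*x^2 - 60*x + 100

The characteristic polynomial is χ_A(x) = (x - 2)^2*(x + 5)^3, so the eigenvalues are known. The minimal polynomial is
  m_A(x) = Π_λ (x − λ)^{k_λ}
where k_λ is the size of the *largest* Jordan block for λ (equivalently, the smallest k with (A − λI)^k v = 0 for every generalised eigenvector v of λ).

  λ = -5: largest Jordan block has size 2, contributing (x + 5)^2
  λ = 2: largest Jordan block has size 2, contributing (x − 2)^2

So m_A(x) = (x - 2)^2*(x + 5)^2 = x^4 + 6*x^3 - 11*x^2 - 60*x + 100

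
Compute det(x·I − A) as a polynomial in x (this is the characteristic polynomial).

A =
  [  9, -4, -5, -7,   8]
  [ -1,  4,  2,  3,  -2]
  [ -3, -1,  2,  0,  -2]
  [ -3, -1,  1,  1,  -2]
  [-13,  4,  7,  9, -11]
x^5 - 5*x^4 + 10*x^3 - 10*x^2 + 5*x - 1

Expanding det(x·I − A) (e.g. by cofactor expansion or by noting that A is similar to its Jordan form J, which has the same characteristic polynomial as A) gives
  χ_A(x) = x^5 - 5*x^4 + 10*x^3 - 10*x^2 + 5*x - 1
which factors as (x - 1)^5. The eigenvalues (with algebraic multiplicities) are λ = 1 with multiplicity 5.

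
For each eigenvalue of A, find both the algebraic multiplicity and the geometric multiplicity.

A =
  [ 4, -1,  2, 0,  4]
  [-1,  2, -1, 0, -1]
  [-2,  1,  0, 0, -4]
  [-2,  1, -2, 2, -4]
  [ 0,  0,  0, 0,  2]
λ = 2: alg = 5, geom = 3

Step 1 — factor the characteristic polynomial to read off the algebraic multiplicities:
  χ_A(x) = (x - 2)^5

Step 2 — compute geometric multiplicities via the rank-nullity identity g(λ) = n − rank(A − λI):
  rank(A − (2)·I) = 2, so dim ker(A − (2)·I) = n − 2 = 3

Summary:
  λ = 2: algebraic multiplicity = 5, geometric multiplicity = 3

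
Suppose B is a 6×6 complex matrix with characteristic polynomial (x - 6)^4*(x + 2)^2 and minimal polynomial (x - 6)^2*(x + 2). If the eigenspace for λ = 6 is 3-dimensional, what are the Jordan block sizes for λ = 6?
Block sizes for λ = 6: [2, 1, 1]

Step 1 — from the characteristic polynomial, algebraic multiplicity of λ = 6 is 4. From dim ker(B − (6)·I) = 3, there are exactly 3 Jordan blocks for λ = 6.
Step 2 — from the minimal polynomial, the factor (x − 6)^2 tells us the largest block for λ = 6 has size 2.
Step 3 — with total size 4, 3 blocks, and largest block 2, the block sizes (in nonincreasing order) are [2, 1, 1].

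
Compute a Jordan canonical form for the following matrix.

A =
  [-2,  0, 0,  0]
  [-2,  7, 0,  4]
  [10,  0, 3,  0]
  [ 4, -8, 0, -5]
J_1(-2) ⊕ J_1(-1) ⊕ J_1(3) ⊕ J_1(3)

The characteristic polynomial is
  det(x·I − A) = x^4 - 3*x^3 - 7*x^2 + 15*x + 18 = (x - 3)^2*(x + 1)*(x + 2)

Eigenvalues and multiplicities (the geometric multiplicity of λ is n − rank(A − λI), which equals the number of Jordan blocks for λ):
  λ = -2: algebraic multiplicity = 1, geometric multiplicity = 1
  λ = -1: algebraic multiplicity = 1, geometric multiplicity = 1
  λ = 3: algebraic multiplicity = 2, geometric multiplicity = 2

Determining the block sizes for each eigenvalue:
  λ = -2: one block (gm = 1), so the single block has size am = 1 → block sizes [1]
  λ = -1: one block (gm = 1), so the single block has size am = 1 → block sizes [1]
  λ = 3: gm = am = 2, so every block has size 1 → block sizes [1, 1]

Assembling the blocks gives a Jordan form
J =
  [-2,  0, 0, 0]
  [ 0, -1, 0, 0]
  [ 0,  0, 3, 0]
  [ 0,  0, 0, 3]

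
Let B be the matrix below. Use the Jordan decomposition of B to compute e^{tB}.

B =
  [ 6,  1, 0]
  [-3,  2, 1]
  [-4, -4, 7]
e^{tB} =
  [-t^2*exp(5*t) + t*exp(5*t) + exp(5*t), -t^2*exp(5*t) + t*exp(5*t), t^2*exp(5*t)/2]
  [t^2*exp(5*t) - 3*t*exp(5*t), t^2*exp(5*t) - 3*t*exp(5*t) + exp(5*t), -t^2*exp(5*t)/2 + t*exp(5*t)]
  [-4*t*exp(5*t), -4*t*exp(5*t), 2*t*exp(5*t) + exp(5*t)]

Strategy: write B = P · J · P⁻¹ where J is a Jordan canonical form, so e^{tB} = P · e^{tJ} · P⁻¹, and e^{tJ} can be computed block-by-block.

B has Jordan form
J =
  [5, 1, 0]
  [0, 5, 1]
  [0, 0, 5]
(up to reordering of blocks).

Per-block formulas:
  For a 3×3 Jordan block J_3(5): exp(t · J_3(5)) = e^(5t)·(I + t·N + (t^2/2)·N^2), where N is the 3×3 nilpotent shift.

After assembling e^{tJ} and conjugating by P, we get:

e^{tB} =
  [-t^2*exp(5*t) + t*exp(5*t) + exp(5*t), -t^2*exp(5*t) + t*exp(5*t), t^2*exp(5*t)/2]
  [t^2*exp(5*t) - 3*t*exp(5*t), t^2*exp(5*t) - 3*t*exp(5*t) + exp(5*t), -t^2*exp(5*t)/2 + t*exp(5*t)]
  [-4*t*exp(5*t), -4*t*exp(5*t), 2*t*exp(5*t) + exp(5*t)]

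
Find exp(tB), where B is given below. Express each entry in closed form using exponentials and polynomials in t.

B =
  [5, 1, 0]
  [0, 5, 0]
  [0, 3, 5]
e^{tB} =
  [exp(5*t), t*exp(5*t), 0]
  [0, exp(5*t), 0]
  [0, 3*t*exp(5*t), exp(5*t)]

Strategy: write B = P · J · P⁻¹ where J is a Jordan canonical form, so e^{tB} = P · e^{tJ} · P⁻¹, and e^{tJ} can be computed block-by-block.

B has Jordan form
J =
  [5, 1, 0]
  [0, 5, 0]
  [0, 0, 5]
(up to reordering of blocks).

Per-block formulas:
  For a 1×1 block at λ = 5: exp(t · [5]) = [e^(5t)].
  For a 2×2 Jordan block J_2(5): exp(t · J_2(5)) = e^(5t)·(I + t·N), where N is the 2×2 nilpotent shift.

After assembling e^{tJ} and conjugating by P, we get:

e^{tB} =
  [exp(5*t), t*exp(5*t), 0]
  [0, exp(5*t), 0]
  [0, 3*t*exp(5*t), exp(5*t)]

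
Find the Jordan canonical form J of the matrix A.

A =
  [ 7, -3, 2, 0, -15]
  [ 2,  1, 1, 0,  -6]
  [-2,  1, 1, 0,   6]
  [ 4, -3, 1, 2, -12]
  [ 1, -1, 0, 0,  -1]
J_3(2) ⊕ J_1(2) ⊕ J_1(2)

The characteristic polynomial is
  det(x·I − A) = x^5 - 10*x^4 + 40*x^3 - 80*x^2 + 80*x - 32 = (x - 2)^5

Eigenvalues and multiplicities (the geometric multiplicity of λ is n − rank(A − λI), which equals the number of Jordan blocks for λ):
  λ = 2: algebraic multiplicity = 5, geometric multiplicity = 3

Determining the block sizes for each eigenvalue:
  λ = 2: with am = 5 and gm = 3, the partition is not yet determined (e.g. several partitions of 5 into 3 parts exist). Let N = A − (2)·I. Computing rank(N^1) = 2, rank(N^2) = 1, rank(N^3) = 0; the number of blocks of size ≥ j is rank(N^{j−1}) − rank(N^j), giving [3, 1, 1]. So we have 1 block(s) of size 3, 2 block(s) of size 1 → block sizes [3, 1, 1]

Assembling the blocks gives a Jordan form
J =
  [2, 1, 0, 0, 0]
  [0, 2, 1, 0, 0]
  [0, 0, 2, 0, 0]
  [0, 0, 0, 2, 0]
  [0, 0, 0, 0, 2]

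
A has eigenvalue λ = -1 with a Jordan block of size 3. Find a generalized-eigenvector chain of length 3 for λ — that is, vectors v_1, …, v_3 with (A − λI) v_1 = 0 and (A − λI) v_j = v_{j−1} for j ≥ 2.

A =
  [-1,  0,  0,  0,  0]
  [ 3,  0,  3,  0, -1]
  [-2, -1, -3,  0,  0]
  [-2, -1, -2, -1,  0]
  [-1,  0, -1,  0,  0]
A Jordan chain for λ = -1 of length 3:
v_1 = (0, -2, 1, 1, 1)ᵀ
v_2 = (0, 3, -2, -2, -1)ᵀ
v_3 = (1, 0, 0, 0, 0)ᵀ

Let N = A − (-1)·I. We want v_3 with N^3 v_3 = 0 but N^2 v_3 ≠ 0; then v_{j-1} := N · v_j for j = 3, …, 2.

Pick v_3 = (1, 0, 0, 0, 0)ᵀ.
Then v_2 = N · v_3 = (0, 3, -2, -2, -1)ᵀ.
Then v_1 = N · v_2 = (0, -2, 1, 1, 1)ᵀ.

Sanity check: (A − (-1)·I) v_1 = (0, 0, 0, 0, 0)ᵀ = 0. ✓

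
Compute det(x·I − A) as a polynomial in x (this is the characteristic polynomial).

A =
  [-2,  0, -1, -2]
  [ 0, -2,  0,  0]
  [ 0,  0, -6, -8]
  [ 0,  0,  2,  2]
x^4 + 8*x^3 + 24*x^2 + 32*x + 16

Expanding det(x·I − A) (e.g. by cofactor expansion or by noting that A is similar to its Jordan form J, which has the same characteristic polynomial as A) gives
  χ_A(x) = x^4 + 8*x^3 + 24*x^2 + 32*x + 16
which factors as (x + 2)^4. The eigenvalues (with algebraic multiplicities) are λ = -2 with multiplicity 4.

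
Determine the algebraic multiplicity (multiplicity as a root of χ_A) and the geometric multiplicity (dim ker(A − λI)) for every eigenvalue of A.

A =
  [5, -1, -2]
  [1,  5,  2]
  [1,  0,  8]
λ = 6: alg = 3, geom = 1

Step 1 — factor the characteristic polynomial to read off the algebraic multiplicities:
  χ_A(x) = (x - 6)^3

Step 2 — compute geometric multiplicities via the rank-nullity identity g(λ) = n − rank(A − λI):
  rank(A − (6)·I) = 2, so dim ker(A − (6)·I) = n − 2 = 1

Summary:
  λ = 6: algebraic multiplicity = 3, geometric multiplicity = 1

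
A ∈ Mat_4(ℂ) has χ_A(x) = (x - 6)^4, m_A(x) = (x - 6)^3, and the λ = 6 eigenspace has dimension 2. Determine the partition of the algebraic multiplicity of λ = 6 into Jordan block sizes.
Block sizes for λ = 6: [3, 1]

Step 1 — from the characteristic polynomial, algebraic multiplicity of λ = 6 is 4. From dim ker(A − (6)·I) = 2, there are exactly 2 Jordan blocks for λ = 6.
Step 2 — from the minimal polynomial, the factor (x − 6)^3 tells us the largest block for λ = 6 has size 3.
Step 3 — with total size 4, 2 blocks, and largest block 3, the block sizes (in nonincreasing order) are [3, 1].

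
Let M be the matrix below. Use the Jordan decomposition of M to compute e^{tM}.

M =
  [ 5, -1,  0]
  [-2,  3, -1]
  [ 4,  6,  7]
e^{tM} =
  [t^2*exp(5*t) + exp(5*t), t^2*exp(5*t) - t*exp(5*t), t^2*exp(5*t)/2]
  [-2*t*exp(5*t), -2*t*exp(5*t) + exp(5*t), -t*exp(5*t)]
  [-2*t^2*exp(5*t) + 4*t*exp(5*t), -2*t^2*exp(5*t) + 6*t*exp(5*t), -t^2*exp(5*t) + 2*t*exp(5*t) + exp(5*t)]

Strategy: write M = P · J · P⁻¹ where J is a Jordan canonical form, so e^{tM} = P · e^{tJ} · P⁻¹, and e^{tJ} can be computed block-by-block.

M has Jordan form
J =
  [5, 1, 0]
  [0, 5, 1]
  [0, 0, 5]
(up to reordering of blocks).

Per-block formulas:
  For a 3×3 Jordan block J_3(5): exp(t · J_3(5)) = e^(5t)·(I + t·N + (t^2/2)·N^2), where N is the 3×3 nilpotent shift.

After assembling e^{tJ} and conjugating by P, we get:

e^{tM} =
  [t^2*exp(5*t) + exp(5*t), t^2*exp(5*t) - t*exp(5*t), t^2*exp(5*t)/2]
  [-2*t*exp(5*t), -2*t*exp(5*t) + exp(5*t), -t*exp(5*t)]
  [-2*t^2*exp(5*t) + 4*t*exp(5*t), -2*t^2*exp(5*t) + 6*t*exp(5*t), -t^2*exp(5*t) + 2*t*exp(5*t) + exp(5*t)]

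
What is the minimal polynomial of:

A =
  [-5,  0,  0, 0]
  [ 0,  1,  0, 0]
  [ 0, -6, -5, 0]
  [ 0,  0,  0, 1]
x^2 + 4*x - 5

The characteristic polynomial is χ_A(x) = (x - 1)^2*(x + 5)^2, so the eigenvalues are known. The minimal polynomial is
  m_A(x) = Π_λ (x − λ)^{k_λ}
where k_λ is the size of the *largest* Jordan block for λ (equivalently, the smallest k with (A − λI)^k v = 0 for every generalised eigenvector v of λ).

  λ = -5: largest Jordan block has size 1, contributing (x + 5)
  λ = 1: largest Jordan block has size 1, contributing (x − 1)

So m_A(x) = (x - 1)*(x + 5) = x^2 + 4*x - 5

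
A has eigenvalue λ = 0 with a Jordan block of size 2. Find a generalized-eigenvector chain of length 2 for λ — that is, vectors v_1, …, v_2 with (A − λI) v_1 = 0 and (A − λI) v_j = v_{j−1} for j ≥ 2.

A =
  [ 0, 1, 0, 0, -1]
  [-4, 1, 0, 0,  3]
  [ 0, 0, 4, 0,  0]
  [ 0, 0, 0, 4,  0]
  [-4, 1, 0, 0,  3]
A Jordan chain for λ = 0 of length 2:
v_1 = (1, 1, 0, 0, 1)ᵀ
v_2 = (0, 1, 0, 0, 0)ᵀ

Let N = A − (0)·I. We want v_2 with N^2 v_2 = 0 but N^1 v_2 ≠ 0; then v_{j-1} := N · v_j for j = 2, …, 2.

Pick v_2 = (0, 1, 0, 0, 0)ᵀ.
Then v_1 = N · v_2 = (1, 1, 0, 0, 1)ᵀ.

Sanity check: (A − (0)·I) v_1 = (0, 0, 0, 0, 0)ᵀ = 0. ✓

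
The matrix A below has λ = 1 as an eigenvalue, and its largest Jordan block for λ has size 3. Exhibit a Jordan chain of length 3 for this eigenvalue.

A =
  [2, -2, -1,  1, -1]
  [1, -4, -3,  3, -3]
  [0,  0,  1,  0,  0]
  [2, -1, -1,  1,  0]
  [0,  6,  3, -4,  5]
A Jordan chain for λ = 1 of length 3:
v_1 = (1, 2, 0, 1, -2)ᵀ
v_2 = (1, 1, 0, 2, 0)ᵀ
v_3 = (1, 0, 0, 0, 0)ᵀ

Let N = A − (1)·I. We want v_3 with N^3 v_3 = 0 but N^2 v_3 ≠ 0; then v_{j-1} := N · v_j for j = 3, …, 2.

Pick v_3 = (1, 0, 0, 0, 0)ᵀ.
Then v_2 = N · v_3 = (1, 1, 0, 2, 0)ᵀ.
Then v_1 = N · v_2 = (1, 2, 0, 1, -2)ᵀ.

Sanity check: (A − (1)·I) v_1 = (0, 0, 0, 0, 0)ᵀ = 0. ✓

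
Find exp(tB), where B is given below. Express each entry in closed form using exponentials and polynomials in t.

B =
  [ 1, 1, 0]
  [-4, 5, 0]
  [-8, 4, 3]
e^{tB} =
  [-2*t*exp(3*t) + exp(3*t), t*exp(3*t), 0]
  [-4*t*exp(3*t), 2*t*exp(3*t) + exp(3*t), 0]
  [-8*t*exp(3*t), 4*t*exp(3*t), exp(3*t)]

Strategy: write B = P · J · P⁻¹ where J is a Jordan canonical form, so e^{tB} = P · e^{tJ} · P⁻¹, and e^{tJ} can be computed block-by-block.

B has Jordan form
J =
  [3, 1, 0]
  [0, 3, 0]
  [0, 0, 3]
(up to reordering of blocks).

Per-block formulas:
  For a 1×1 block at λ = 3: exp(t · [3]) = [e^(3t)].
  For a 2×2 Jordan block J_2(3): exp(t · J_2(3)) = e^(3t)·(I + t·N), where N is the 2×2 nilpotent shift.

After assembling e^{tJ} and conjugating by P, we get:

e^{tB} =
  [-2*t*exp(3*t) + exp(3*t), t*exp(3*t), 0]
  [-4*t*exp(3*t), 2*t*exp(3*t) + exp(3*t), 0]
  [-8*t*exp(3*t), 4*t*exp(3*t), exp(3*t)]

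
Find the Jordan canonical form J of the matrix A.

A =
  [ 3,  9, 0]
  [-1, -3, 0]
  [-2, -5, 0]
J_3(0)

The characteristic polynomial is
  det(x·I − A) = x^3

Eigenvalues and multiplicities (the geometric multiplicity of λ is n − rank(A − λI), which equals the number of Jordan blocks for λ):
  λ = 0: algebraic multiplicity = 3, geometric multiplicity = 1

Determining the block sizes for each eigenvalue:
  λ = 0: one block (gm = 1), so the single block has size am = 3 → block sizes [3]

Assembling the blocks gives a Jordan form
J =
  [0, 1, 0]
  [0, 0, 1]
  [0, 0, 0]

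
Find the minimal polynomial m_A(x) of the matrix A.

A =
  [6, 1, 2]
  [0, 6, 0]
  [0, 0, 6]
x^2 - 12*x + 36

The characteristic polynomial is χ_A(x) = (x - 6)^3, so the eigenvalues are known. The minimal polynomial is
  m_A(x) = Π_λ (x − λ)^{k_λ}
where k_λ is the size of the *largest* Jordan block for λ (equivalently, the smallest k with (A − λI)^k v = 0 for every generalised eigenvector v of λ).

  λ = 6: largest Jordan block has size 2, contributing (x − 6)^2

So m_A(x) = (x - 6)^2 = x^2 - 12*x + 36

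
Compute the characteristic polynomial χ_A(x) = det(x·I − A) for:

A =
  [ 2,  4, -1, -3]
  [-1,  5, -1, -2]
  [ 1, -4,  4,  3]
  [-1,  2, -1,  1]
x^4 - 12*x^3 + 54*x^2 - 108*x + 81

Expanding det(x·I − A) (e.g. by cofactor expansion or by noting that A is similar to its Jordan form J, which has the same characteristic polynomial as A) gives
  χ_A(x) = x^4 - 12*x^3 + 54*x^2 - 108*x + 81
which factors as (x - 3)^4. The eigenvalues (with algebraic multiplicities) are λ = 3 with multiplicity 4.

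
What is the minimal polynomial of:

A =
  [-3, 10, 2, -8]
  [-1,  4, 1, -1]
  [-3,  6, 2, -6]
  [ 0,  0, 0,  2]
x^3 - 3*x^2 + 4

The characteristic polynomial is χ_A(x) = (x - 2)^3*(x + 1), so the eigenvalues are known. The minimal polynomial is
  m_A(x) = Π_λ (x − λ)^{k_λ}
where k_λ is the size of the *largest* Jordan block for λ (equivalently, the smallest k with (A − λI)^k v = 0 for every generalised eigenvector v of λ).

  λ = -1: largest Jordan block has size 1, contributing (x + 1)
  λ = 2: largest Jordan block has size 2, contributing (x − 2)^2

So m_A(x) = (x - 2)^2*(x + 1) = x^3 - 3*x^2 + 4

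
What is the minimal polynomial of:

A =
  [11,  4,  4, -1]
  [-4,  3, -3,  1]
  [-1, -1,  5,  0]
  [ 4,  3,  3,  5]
x^3 - 18*x^2 + 108*x - 216

The characteristic polynomial is χ_A(x) = (x - 6)^4, so the eigenvalues are known. The minimal polynomial is
  m_A(x) = Π_λ (x − λ)^{k_λ}
where k_λ is the size of the *largest* Jordan block for λ (equivalently, the smallest k with (A − λI)^k v = 0 for every generalised eigenvector v of λ).

  λ = 6: largest Jordan block has size 3, contributing (x − 6)^3

So m_A(x) = (x - 6)^3 = x^3 - 18*x^2 + 108*x - 216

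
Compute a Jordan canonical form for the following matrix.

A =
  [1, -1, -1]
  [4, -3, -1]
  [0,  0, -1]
J_3(-1)

The characteristic polynomial is
  det(x·I − A) = x^3 + 3*x^2 + 3*x + 1 = (x + 1)^3

Eigenvalues and multiplicities (the geometric multiplicity of λ is n − rank(A − λI), which equals the number of Jordan blocks for λ):
  λ = -1: algebraic multiplicity = 3, geometric multiplicity = 1

Determining the block sizes for each eigenvalue:
  λ = -1: one block (gm = 1), so the single block has size am = 3 → block sizes [3]

Assembling the blocks gives a Jordan form
J =
  [-1,  1,  0]
  [ 0, -1,  1]
  [ 0,  0, -1]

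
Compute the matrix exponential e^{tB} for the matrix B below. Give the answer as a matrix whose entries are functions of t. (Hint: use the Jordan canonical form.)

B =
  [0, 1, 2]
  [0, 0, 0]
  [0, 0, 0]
e^{tB} =
  [1, t, 2*t]
  [0, 1, 0]
  [0, 0, 1]

Strategy: write B = P · J · P⁻¹ where J is a Jordan canonical form, so e^{tB} = P · e^{tJ} · P⁻¹, and e^{tJ} can be computed block-by-block.

B has Jordan form
J =
  [0, 1, 0]
  [0, 0, 0]
  [0, 0, 0]
(up to reordering of blocks).

Per-block formulas:
  For a 2×2 Jordan block J_2(0): exp(t · J_2(0)) = e^(0t)·(I + t·N), where N is the 2×2 nilpotent shift.
  For a 1×1 block at λ = 0: exp(t · [0]) = [e^(0t)].

After assembling e^{tJ} and conjugating by P, we get:

e^{tB} =
  [1, t, 2*t]
  [0, 1, 0]
  [0, 0, 1]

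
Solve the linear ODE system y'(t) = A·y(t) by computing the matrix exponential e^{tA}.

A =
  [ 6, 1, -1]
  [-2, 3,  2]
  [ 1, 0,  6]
e^{tA} =
  [-t^2*exp(5*t) + t*exp(5*t) + exp(5*t), -t^2*exp(5*t)/2 + t*exp(5*t), -t*exp(5*t)]
  [2*t^2*exp(5*t) - 2*t*exp(5*t), t^2*exp(5*t) - 2*t*exp(5*t) + exp(5*t), 2*t*exp(5*t)]
  [t^2*exp(5*t) + t*exp(5*t), t^2*exp(5*t)/2, t*exp(5*t) + exp(5*t)]

Strategy: write A = P · J · P⁻¹ where J is a Jordan canonical form, so e^{tA} = P · e^{tJ} · P⁻¹, and e^{tJ} can be computed block-by-block.

A has Jordan form
J =
  [5, 1, 0]
  [0, 5, 1]
  [0, 0, 5]
(up to reordering of blocks).

Per-block formulas:
  For a 3×3 Jordan block J_3(5): exp(t · J_3(5)) = e^(5t)·(I + t·N + (t^2/2)·N^2), where N is the 3×3 nilpotent shift.

After assembling e^{tJ} and conjugating by P, we get:

e^{tA} =
  [-t^2*exp(5*t) + t*exp(5*t) + exp(5*t), -t^2*exp(5*t)/2 + t*exp(5*t), -t*exp(5*t)]
  [2*t^2*exp(5*t) - 2*t*exp(5*t), t^2*exp(5*t) - 2*t*exp(5*t) + exp(5*t), 2*t*exp(5*t)]
  [t^2*exp(5*t) + t*exp(5*t), t^2*exp(5*t)/2, t*exp(5*t) + exp(5*t)]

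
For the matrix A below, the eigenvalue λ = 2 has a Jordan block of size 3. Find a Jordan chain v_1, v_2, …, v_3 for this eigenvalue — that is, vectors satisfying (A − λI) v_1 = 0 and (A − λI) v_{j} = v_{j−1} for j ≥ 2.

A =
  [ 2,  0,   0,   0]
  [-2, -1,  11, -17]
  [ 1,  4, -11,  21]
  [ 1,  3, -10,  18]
A Jordan chain for λ = 2 of length 3:
v_1 = (0, 2, -1, -1)ᵀ
v_2 = (0, -3, 4, 3)ᵀ
v_3 = (0, 1, 0, 0)ᵀ

Let N = A − (2)·I. We want v_3 with N^3 v_3 = 0 but N^2 v_3 ≠ 0; then v_{j-1} := N · v_j for j = 3, …, 2.

Pick v_3 = (0, 1, 0, 0)ᵀ.
Then v_2 = N · v_3 = (0, -3, 4, 3)ᵀ.
Then v_1 = N · v_2 = (0, 2, -1, -1)ᵀ.

Sanity check: (A − (2)·I) v_1 = (0, 0, 0, 0)ᵀ = 0. ✓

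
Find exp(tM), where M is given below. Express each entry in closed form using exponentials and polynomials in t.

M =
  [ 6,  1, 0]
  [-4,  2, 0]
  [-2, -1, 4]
e^{tM} =
  [2*t*exp(4*t) + exp(4*t), t*exp(4*t), 0]
  [-4*t*exp(4*t), -2*t*exp(4*t) + exp(4*t), 0]
  [-2*t*exp(4*t), -t*exp(4*t), exp(4*t)]

Strategy: write M = P · J · P⁻¹ where J is a Jordan canonical form, so e^{tM} = P · e^{tJ} · P⁻¹, and e^{tJ} can be computed block-by-block.

M has Jordan form
J =
  [4, 1, 0]
  [0, 4, 0]
  [0, 0, 4]
(up to reordering of blocks).

Per-block formulas:
  For a 1×1 block at λ = 4: exp(t · [4]) = [e^(4t)].
  For a 2×2 Jordan block J_2(4): exp(t · J_2(4)) = e^(4t)·(I + t·N), where N is the 2×2 nilpotent shift.

After assembling e^{tJ} and conjugating by P, we get:

e^{tM} =
  [2*t*exp(4*t) + exp(4*t), t*exp(4*t), 0]
  [-4*t*exp(4*t), -2*t*exp(4*t) + exp(4*t), 0]
  [-2*t*exp(4*t), -t*exp(4*t), exp(4*t)]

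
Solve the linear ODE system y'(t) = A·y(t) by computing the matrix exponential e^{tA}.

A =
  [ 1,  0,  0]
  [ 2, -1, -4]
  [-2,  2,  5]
e^{tA} =
  [exp(t), 0, 0]
  [exp(3*t) - exp(t), -exp(3*t) + 2*exp(t), -2*exp(3*t) + 2*exp(t)]
  [-exp(3*t) + exp(t), exp(3*t) - exp(t), 2*exp(3*t) - exp(t)]

Strategy: write A = P · J · P⁻¹ where J is a Jordan canonical form, so e^{tA} = P · e^{tJ} · P⁻¹, and e^{tJ} can be computed block-by-block.

A has Jordan form
J =
  [1, 0, 0]
  [0, 1, 0]
  [0, 0, 3]
(up to reordering of blocks).

Per-block formulas:
  For a 1×1 block at λ = 3: exp(t · [3]) = [e^(3t)].
  For a 1×1 block at λ = 1: exp(t · [1]) = [e^(1t)].

After assembling e^{tJ} and conjugating by P, we get:

e^{tA} =
  [exp(t), 0, 0]
  [exp(3*t) - exp(t), -exp(3*t) + 2*exp(t), -2*exp(3*t) + 2*exp(t)]
  [-exp(3*t) + exp(t), exp(3*t) - exp(t), 2*exp(3*t) - exp(t)]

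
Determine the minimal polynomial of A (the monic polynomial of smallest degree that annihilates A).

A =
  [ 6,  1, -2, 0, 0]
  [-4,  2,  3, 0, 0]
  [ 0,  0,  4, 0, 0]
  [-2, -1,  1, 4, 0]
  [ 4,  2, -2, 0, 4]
x^3 - 12*x^2 + 48*x - 64

The characteristic polynomial is χ_A(x) = (x - 4)^5, so the eigenvalues are known. The minimal polynomial is
  m_A(x) = Π_λ (x − λ)^{k_λ}
where k_λ is the size of the *largest* Jordan block for λ (equivalently, the smallest k with (A − λI)^k v = 0 for every generalised eigenvector v of λ).

  λ = 4: largest Jordan block has size 3, contributing (x − 4)^3

So m_A(x) = (x - 4)^3 = x^3 - 12*x^2 + 48*x - 64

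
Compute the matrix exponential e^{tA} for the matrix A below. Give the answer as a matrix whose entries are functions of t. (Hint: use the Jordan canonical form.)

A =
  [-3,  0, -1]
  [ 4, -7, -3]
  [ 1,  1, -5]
e^{tA} =
  [3*t^2*exp(-5*t)/2 + 2*t*exp(-5*t) + exp(-5*t), -t^2*exp(-5*t)/2, -t^2*exp(-5*t) - t*exp(-5*t)]
  [-3*t^2*exp(-5*t)/2 + 4*t*exp(-5*t), t^2*exp(-5*t)/2 - 2*t*exp(-5*t) + exp(-5*t), t^2*exp(-5*t) - 3*t*exp(-5*t)]
  [3*t^2*exp(-5*t) + t*exp(-5*t), -t^2*exp(-5*t) + t*exp(-5*t), -2*t^2*exp(-5*t) + exp(-5*t)]

Strategy: write A = P · J · P⁻¹ where J is a Jordan canonical form, so e^{tA} = P · e^{tJ} · P⁻¹, and e^{tJ} can be computed block-by-block.

A has Jordan form
J =
  [-5,  1,  0]
  [ 0, -5,  1]
  [ 0,  0, -5]
(up to reordering of blocks).

Per-block formulas:
  For a 3×3 Jordan block J_3(-5): exp(t · J_3(-5)) = e^(-5t)·(I + t·N + (t^2/2)·N^2), where N is the 3×3 nilpotent shift.

After assembling e^{tJ} and conjugating by P, we get:

e^{tA} =
  [3*t^2*exp(-5*t)/2 + 2*t*exp(-5*t) + exp(-5*t), -t^2*exp(-5*t)/2, -t^2*exp(-5*t) - t*exp(-5*t)]
  [-3*t^2*exp(-5*t)/2 + 4*t*exp(-5*t), t^2*exp(-5*t)/2 - 2*t*exp(-5*t) + exp(-5*t), t^2*exp(-5*t) - 3*t*exp(-5*t)]
  [3*t^2*exp(-5*t) + t*exp(-5*t), -t^2*exp(-5*t) + t*exp(-5*t), -2*t^2*exp(-5*t) + exp(-5*t)]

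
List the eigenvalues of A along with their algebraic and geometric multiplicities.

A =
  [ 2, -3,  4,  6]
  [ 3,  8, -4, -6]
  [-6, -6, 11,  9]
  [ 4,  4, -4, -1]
λ = 5: alg = 4, geom = 2

Step 1 — factor the characteristic polynomial to read off the algebraic multiplicities:
  χ_A(x) = (x - 5)^4

Step 2 — compute geometric multiplicities via the rank-nullity identity g(λ) = n − rank(A − λI):
  rank(A − (5)·I) = 2, so dim ker(A − (5)·I) = n − 2 = 2

Summary:
  λ = 5: algebraic multiplicity = 4, geometric multiplicity = 2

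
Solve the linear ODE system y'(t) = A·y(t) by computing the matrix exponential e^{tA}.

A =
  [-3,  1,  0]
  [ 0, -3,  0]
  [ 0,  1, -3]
e^{tA} =
  [exp(-3*t), t*exp(-3*t), 0]
  [0, exp(-3*t), 0]
  [0, t*exp(-3*t), exp(-3*t)]

Strategy: write A = P · J · P⁻¹ where J is a Jordan canonical form, so e^{tA} = P · e^{tJ} · P⁻¹, and e^{tJ} can be computed block-by-block.

A has Jordan form
J =
  [-3,  1,  0]
  [ 0, -3,  0]
  [ 0,  0, -3]
(up to reordering of blocks).

Per-block formulas:
  For a 2×2 Jordan block J_2(-3): exp(t · J_2(-3)) = e^(-3t)·(I + t·N), where N is the 2×2 nilpotent shift.
  For a 1×1 block at λ = -3: exp(t · [-3]) = [e^(-3t)].

After assembling e^{tJ} and conjugating by P, we get:

e^{tA} =
  [exp(-3*t), t*exp(-3*t), 0]
  [0, exp(-3*t), 0]
  [0, t*exp(-3*t), exp(-3*t)]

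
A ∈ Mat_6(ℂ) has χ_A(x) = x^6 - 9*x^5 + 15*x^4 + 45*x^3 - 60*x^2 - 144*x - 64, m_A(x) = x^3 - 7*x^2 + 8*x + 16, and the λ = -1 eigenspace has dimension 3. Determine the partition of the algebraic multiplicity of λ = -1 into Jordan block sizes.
Block sizes for λ = -1: [1, 1, 1]

Step 1 — from the characteristic polynomial, algebraic multiplicity of λ = -1 is 3. From dim ker(A − (-1)·I) = 3, there are exactly 3 Jordan blocks for λ = -1.
Step 2 — from the minimal polynomial, the factor (x + 1) tells us the largest block for λ = -1 has size 1.
Step 3 — with total size 3, 3 blocks, and largest block 1, the block sizes (in nonincreasing order) are [1, 1, 1].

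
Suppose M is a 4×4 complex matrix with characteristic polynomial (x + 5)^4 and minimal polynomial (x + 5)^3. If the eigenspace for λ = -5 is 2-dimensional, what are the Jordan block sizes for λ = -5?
Block sizes for λ = -5: [3, 1]

Step 1 — from the characteristic polynomial, algebraic multiplicity of λ = -5 is 4. From dim ker(M − (-5)·I) = 2, there are exactly 2 Jordan blocks for λ = -5.
Step 2 — from the minimal polynomial, the factor (x + 5)^3 tells us the largest block for λ = -5 has size 3.
Step 3 — with total size 4, 2 blocks, and largest block 3, the block sizes (in nonincreasing order) are [3, 1].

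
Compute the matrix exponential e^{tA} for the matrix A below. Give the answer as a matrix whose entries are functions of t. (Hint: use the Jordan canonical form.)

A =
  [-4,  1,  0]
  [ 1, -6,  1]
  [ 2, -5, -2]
e^{tA} =
  [t^2*exp(-4*t)/2 + exp(-4*t), -t^2*exp(-4*t) + t*exp(-4*t), t^2*exp(-4*t)/2]
  [t*exp(-4*t), -2*t*exp(-4*t) + exp(-4*t), t*exp(-4*t)]
  [-t^2*exp(-4*t)/2 + 2*t*exp(-4*t), t^2*exp(-4*t) - 5*t*exp(-4*t), -t^2*exp(-4*t)/2 + 2*t*exp(-4*t) + exp(-4*t)]

Strategy: write A = P · J · P⁻¹ where J is a Jordan canonical form, so e^{tA} = P · e^{tJ} · P⁻¹, and e^{tJ} can be computed block-by-block.

A has Jordan form
J =
  [-4,  1,  0]
  [ 0, -4,  1]
  [ 0,  0, -4]
(up to reordering of blocks).

Per-block formulas:
  For a 3×3 Jordan block J_3(-4): exp(t · J_3(-4)) = e^(-4t)·(I + t·N + (t^2/2)·N^2), where N is the 3×3 nilpotent shift.

After assembling e^{tJ} and conjugating by P, we get:

e^{tA} =
  [t^2*exp(-4*t)/2 + exp(-4*t), -t^2*exp(-4*t) + t*exp(-4*t), t^2*exp(-4*t)/2]
  [t*exp(-4*t), -2*t*exp(-4*t) + exp(-4*t), t*exp(-4*t)]
  [-t^2*exp(-4*t)/2 + 2*t*exp(-4*t), t^2*exp(-4*t) - 5*t*exp(-4*t), -t^2*exp(-4*t)/2 + 2*t*exp(-4*t) + exp(-4*t)]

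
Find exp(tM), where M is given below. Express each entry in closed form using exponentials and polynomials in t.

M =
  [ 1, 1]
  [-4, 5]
e^{tM} =
  [-2*t*exp(3*t) + exp(3*t), t*exp(3*t)]
  [-4*t*exp(3*t), 2*t*exp(3*t) + exp(3*t)]

Strategy: write M = P · J · P⁻¹ where J is a Jordan canonical form, so e^{tM} = P · e^{tJ} · P⁻¹, and e^{tJ} can be computed block-by-block.

M has Jordan form
J =
  [3, 1]
  [0, 3]
(up to reordering of blocks).

Per-block formulas:
  For a 2×2 Jordan block J_2(3): exp(t · J_2(3)) = e^(3t)·(I + t·N), where N is the 2×2 nilpotent shift.

After assembling e^{tJ} and conjugating by P, we get:

e^{tM} =
  [-2*t*exp(3*t) + exp(3*t), t*exp(3*t)]
  [-4*t*exp(3*t), 2*t*exp(3*t) + exp(3*t)]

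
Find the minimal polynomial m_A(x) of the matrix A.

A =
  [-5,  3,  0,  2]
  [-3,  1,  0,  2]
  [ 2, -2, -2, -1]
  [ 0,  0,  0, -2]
x^2 + 4*x + 4

The characteristic polynomial is χ_A(x) = (x + 2)^4, so the eigenvalues are known. The minimal polynomial is
  m_A(x) = Π_λ (x − λ)^{k_λ}
where k_λ is the size of the *largest* Jordan block for λ (equivalently, the smallest k with (A − λI)^k v = 0 for every generalised eigenvector v of λ).

  λ = -2: largest Jordan block has size 2, contributing (x + 2)^2

So m_A(x) = (x + 2)^2 = x^2 + 4*x + 4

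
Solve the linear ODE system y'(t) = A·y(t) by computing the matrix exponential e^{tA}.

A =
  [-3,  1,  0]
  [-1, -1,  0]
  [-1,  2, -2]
e^{tA} =
  [-t*exp(-2*t) + exp(-2*t), t*exp(-2*t), 0]
  [-t*exp(-2*t), t*exp(-2*t) + exp(-2*t), 0]
  [-t^2*exp(-2*t)/2 - t*exp(-2*t), t^2*exp(-2*t)/2 + 2*t*exp(-2*t), exp(-2*t)]

Strategy: write A = P · J · P⁻¹ where J is a Jordan canonical form, so e^{tA} = P · e^{tJ} · P⁻¹, and e^{tJ} can be computed block-by-block.

A has Jordan form
J =
  [-2,  1,  0]
  [ 0, -2,  1]
  [ 0,  0, -2]
(up to reordering of blocks).

Per-block formulas:
  For a 3×3 Jordan block J_3(-2): exp(t · J_3(-2)) = e^(-2t)·(I + t·N + (t^2/2)·N^2), where N is the 3×3 nilpotent shift.

After assembling e^{tJ} and conjugating by P, we get:

e^{tA} =
  [-t*exp(-2*t) + exp(-2*t), t*exp(-2*t), 0]
  [-t*exp(-2*t), t*exp(-2*t) + exp(-2*t), 0]
  [-t^2*exp(-2*t)/2 - t*exp(-2*t), t^2*exp(-2*t)/2 + 2*t*exp(-2*t), exp(-2*t)]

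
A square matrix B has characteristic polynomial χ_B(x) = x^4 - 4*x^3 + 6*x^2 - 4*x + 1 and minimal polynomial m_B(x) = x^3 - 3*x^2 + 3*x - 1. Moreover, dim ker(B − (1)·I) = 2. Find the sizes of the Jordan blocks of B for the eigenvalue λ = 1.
Block sizes for λ = 1: [3, 1]

Step 1 — from the characteristic polynomial, algebraic multiplicity of λ = 1 is 4. From dim ker(B − (1)·I) = 2, there are exactly 2 Jordan blocks for λ = 1.
Step 2 — from the minimal polynomial, the factor (x − 1)^3 tells us the largest block for λ = 1 has size 3.
Step 3 — with total size 4, 2 blocks, and largest block 3, the block sizes (in nonincreasing order) are [3, 1].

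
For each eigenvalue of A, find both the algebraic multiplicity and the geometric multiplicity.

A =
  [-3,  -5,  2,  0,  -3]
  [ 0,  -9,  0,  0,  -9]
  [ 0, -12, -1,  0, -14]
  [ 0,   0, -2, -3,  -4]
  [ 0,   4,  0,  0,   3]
λ = -3: alg = 4, geom = 2; λ = -1: alg = 1, geom = 1

Step 1 — factor the characteristic polynomial to read off the algebraic multiplicities:
  χ_A(x) = (x + 1)*(x + 3)^4

Step 2 — compute geometric multiplicities via the rank-nullity identity g(λ) = n − rank(A − λI):
  rank(A − (-3)·I) = 3, so dim ker(A − (-3)·I) = n − 3 = 2
  rank(A − (-1)·I) = 4, so dim ker(A − (-1)·I) = n − 4 = 1

Summary:
  λ = -3: algebraic multiplicity = 4, geometric multiplicity = 2
  λ = -1: algebraic multiplicity = 1, geometric multiplicity = 1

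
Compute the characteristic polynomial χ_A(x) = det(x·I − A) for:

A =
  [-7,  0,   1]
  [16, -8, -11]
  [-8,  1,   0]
x^3 + 15*x^2 + 75*x + 125

Expanding det(x·I − A) (e.g. by cofactor expansion or by noting that A is similar to its Jordan form J, which has the same characteristic polynomial as A) gives
  χ_A(x) = x^3 + 15*x^2 + 75*x + 125
which factors as (x + 5)^3. The eigenvalues (with algebraic multiplicities) are λ = -5 with multiplicity 3.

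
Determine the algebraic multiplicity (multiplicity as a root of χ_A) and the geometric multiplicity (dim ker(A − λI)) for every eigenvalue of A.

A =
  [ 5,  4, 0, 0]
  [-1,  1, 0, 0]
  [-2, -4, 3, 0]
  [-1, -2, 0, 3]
λ = 3: alg = 4, geom = 3

Step 1 — factor the characteristic polynomial to read off the algebraic multiplicities:
  χ_A(x) = (x - 3)^4

Step 2 — compute geometric multiplicities via the rank-nullity identity g(λ) = n − rank(A − λI):
  rank(A − (3)·I) = 1, so dim ker(A − (3)·I) = n − 1 = 3

Summary:
  λ = 3: algebraic multiplicity = 4, geometric multiplicity = 3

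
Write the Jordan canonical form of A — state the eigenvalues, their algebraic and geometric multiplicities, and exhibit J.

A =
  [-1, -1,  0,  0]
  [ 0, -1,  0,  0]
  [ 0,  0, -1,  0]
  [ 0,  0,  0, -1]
J_2(-1) ⊕ J_1(-1) ⊕ J_1(-1)

The characteristic polynomial is
  det(x·I − A) = x^4 + 4*x^3 + 6*x^2 + 4*x + 1 = (x + 1)^4

Eigenvalues and multiplicities (the geometric multiplicity of λ is n − rank(A − λI), which equals the number of Jordan blocks for λ):
  λ = -1: algebraic multiplicity = 4, geometric multiplicity = 3

Determining the block sizes for each eigenvalue:
  λ = -1: 3 blocks summing to 4 forces exactly one block of size 2 and the rest size 1 → block sizes [2, 1, 1]

Assembling the blocks gives a Jordan form
J =
  [-1,  1,  0,  0]
  [ 0, -1,  0,  0]
  [ 0,  0, -1,  0]
  [ 0,  0,  0, -1]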